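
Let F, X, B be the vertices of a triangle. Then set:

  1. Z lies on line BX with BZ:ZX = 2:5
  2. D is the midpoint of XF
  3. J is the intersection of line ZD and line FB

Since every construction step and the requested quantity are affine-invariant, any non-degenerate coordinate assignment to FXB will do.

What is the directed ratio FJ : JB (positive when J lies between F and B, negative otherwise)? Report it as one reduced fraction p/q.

Assign F = (0, 0), X = (1, 0), B = (0, 1) — the answer is frame-independent, so this choice is without loss of generality.
1. Z lies on line BX with BZ:ZX = 2:5 ⇒ Z = (2/7, 5/7)
2. D is the midpoint of XF ⇒ D = (1/2, 0)
3. J is the intersection of line ZD and line FB ⇒ J = (0, 5/3)
J = F + t·(B−F) with t = 5/3, so FJ:JB = t:(1−t) = 5/3:-2/3

FJ:JB = -5/2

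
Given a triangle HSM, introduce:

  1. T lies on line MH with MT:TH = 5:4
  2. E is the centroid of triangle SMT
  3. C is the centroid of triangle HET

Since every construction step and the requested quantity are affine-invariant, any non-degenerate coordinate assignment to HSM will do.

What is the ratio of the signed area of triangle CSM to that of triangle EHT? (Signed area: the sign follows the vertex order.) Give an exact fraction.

[CSM]:[EHT] = -47/12

Set H = (0, 0), S = (1, 0), M = (0, 1); any affine frame gives the same invariant.
1. T lies on line MH with MT:TH = 5:4 ⇒ T = (0, 4/9)
2. E is the centroid of triangle SMT ⇒ E = (1/3, 13/27)
3. C is the centroid of triangle HET ⇒ C = (1/9, 25/81)
2·[CSM] = 47/81, 2·[EHT] = -4/27
[CSM]:[EHT] = 47/81:-4/27 = -47/12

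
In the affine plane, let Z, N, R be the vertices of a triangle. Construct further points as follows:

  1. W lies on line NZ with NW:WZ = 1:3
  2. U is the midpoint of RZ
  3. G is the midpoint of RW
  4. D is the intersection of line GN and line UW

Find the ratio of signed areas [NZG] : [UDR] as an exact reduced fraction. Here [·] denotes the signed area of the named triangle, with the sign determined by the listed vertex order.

Assign Z = (0, 0), N = (1, 0), R = (0, 1) — the answer is frame-independent, so this choice is without loss of generality.
1. W lies on line NZ with NW:WZ = 1:3 ⇒ W = (3/4, 0)
2. U is the midpoint of RZ ⇒ U = (0, 1/2)
3. G is the midpoint of RW ⇒ G = (3/8, 1/2)
4. D is the intersection of line GN and line UW ⇒ D = (9/4, -1)
2·[NZG] = -1/2, 2·[UDR] = 9/8
[NZG]:[UDR] = -1/2:9/8 = -4/9

[NZG]:[UDR] = -4/9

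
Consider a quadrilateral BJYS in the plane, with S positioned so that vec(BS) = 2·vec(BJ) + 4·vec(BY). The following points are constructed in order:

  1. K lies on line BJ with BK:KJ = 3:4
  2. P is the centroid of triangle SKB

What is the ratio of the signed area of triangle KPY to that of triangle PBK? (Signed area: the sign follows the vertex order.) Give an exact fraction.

[KPY]:[PBK] = 5/3

Assign B = (0, 0), J = (1, 0), Y = (0, 1), S = (2, 4) — the answer is frame-independent, so this choice is without loss of generality.
1. K lies on line BJ with BK:KJ = 3:4 ⇒ K = (3/7, 0)
2. P is the centroid of triangle SKB ⇒ P = (17/21, 4/3)
2·[KPY] = 20/21, 2·[PBK] = 4/7
[KPY]:[PBK] = 20/21:4/7 = 5/3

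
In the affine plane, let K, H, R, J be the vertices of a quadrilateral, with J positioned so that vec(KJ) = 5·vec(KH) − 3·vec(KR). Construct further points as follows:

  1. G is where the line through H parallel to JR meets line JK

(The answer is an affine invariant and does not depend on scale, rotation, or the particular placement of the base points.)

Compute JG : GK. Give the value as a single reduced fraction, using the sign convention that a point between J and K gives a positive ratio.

JG:GK = 1/4

Work in coordinates with K = (0, 0), H = (1, 0), R = (0, 1), J = (5, -3).
1. G is where the line through H parallel to JR meets line JK ⇒ G = (4, -12/5)
G = J + t·(K−J) with t = 1/5, so JG:GK = t:(1−t) = 1/5:4/5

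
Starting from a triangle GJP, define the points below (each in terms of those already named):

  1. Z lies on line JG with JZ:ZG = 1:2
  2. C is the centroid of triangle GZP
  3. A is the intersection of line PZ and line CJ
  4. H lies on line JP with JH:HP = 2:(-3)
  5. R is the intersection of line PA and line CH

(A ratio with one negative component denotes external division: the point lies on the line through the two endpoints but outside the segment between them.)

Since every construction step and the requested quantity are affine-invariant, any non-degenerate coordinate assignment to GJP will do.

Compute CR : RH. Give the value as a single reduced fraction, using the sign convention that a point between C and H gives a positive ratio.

CR:RH = 2/9

Work in coordinates with G = (0, 0), J = (1, 0), P = (0, 1).
1. Z lies on line JG with JZ:ZG = 1:2 ⇒ Z = (2/3, 0)
2. C is the centroid of triangle GZP ⇒ C = (2/9, 1/3)
3. A is the intersection of line PZ and line CJ ⇒ A = (8/15, 1/5)
4. H lies on line JP with JH:HP = 2:(-3) ⇒ H = (3, -2)
5. R is the intersection of line PA and line CH ⇒ R = (8/11, -1/11)
R = C + t·(H−C) with t = 2/11, so CR:RH = t:(1−t) = 2/11:9/11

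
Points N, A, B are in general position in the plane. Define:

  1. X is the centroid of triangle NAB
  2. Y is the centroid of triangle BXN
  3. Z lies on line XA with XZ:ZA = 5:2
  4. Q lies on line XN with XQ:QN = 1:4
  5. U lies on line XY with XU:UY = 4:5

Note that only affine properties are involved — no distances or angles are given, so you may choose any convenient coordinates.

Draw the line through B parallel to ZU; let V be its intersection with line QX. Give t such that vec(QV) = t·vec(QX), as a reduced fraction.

Choose coordinates N = (0, 0), A = (1, 0), B = (0, 1).
1. X is the centroid of triangle NAB ⇒ X = (1/3, 1/3)
2. Y is the centroid of triangle BXN ⇒ Y = (1/9, 4/9)
3. Z lies on line XA with XZ:ZA = 5:2 ⇒ Z = (17/21, 2/21)
4. Q lies on line XN with XQ:QN = 1:4 ⇒ Q = (4/15, 4/15)
5. U lies on line XY with XU:UY = 4:5 ⇒ U = (19/81, 31/81)
through B parallel to ZU: direction (-326/567, 163/567); meets QX at V = (2/3, 2/3)
V = Q + t·(X−Q) with t = 6

t = 6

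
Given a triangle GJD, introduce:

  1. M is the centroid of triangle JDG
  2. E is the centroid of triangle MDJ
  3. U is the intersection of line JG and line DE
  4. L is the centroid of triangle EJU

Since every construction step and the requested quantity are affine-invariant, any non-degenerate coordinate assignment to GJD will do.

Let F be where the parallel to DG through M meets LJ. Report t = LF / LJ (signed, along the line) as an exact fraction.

Set G = (0, 0), J = (1, 0), D = (0, 1); any affine frame gives the same invariant.
1. M is the centroid of triangle JDG ⇒ M = (1/3, 1/3)
2. E is the centroid of triangle MDJ ⇒ E = (4/9, 4/9)
3. U is the intersection of line JG and line DE ⇒ U = (4/5, 0)
4. L is the centroid of triangle EJU ⇒ L = (101/135, 4/27)
through M parallel to DG: direction (0, -1); meets LJ at F = (1/3, 20/51)
F = L + t·(J−L) with t = -28/17

t = -28/17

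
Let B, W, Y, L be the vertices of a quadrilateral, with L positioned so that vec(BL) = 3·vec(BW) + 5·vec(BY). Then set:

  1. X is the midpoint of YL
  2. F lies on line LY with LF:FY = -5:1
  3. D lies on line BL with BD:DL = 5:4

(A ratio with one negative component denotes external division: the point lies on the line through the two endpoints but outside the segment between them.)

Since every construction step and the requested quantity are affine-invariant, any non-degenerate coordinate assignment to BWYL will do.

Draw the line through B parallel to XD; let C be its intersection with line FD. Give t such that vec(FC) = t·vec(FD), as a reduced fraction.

Set B = (0, 0), W = (1, 0), Y = (0, 1), L = (3, 5); any affine frame gives the same invariant.
1. X is the midpoint of YL ⇒ X = (3/2, 3)
2. F lies on line LY with LF:FY = -5:1 ⇒ F = (-3/4, 0)
3. D lies on line BL with BD:DL = 5:4 ⇒ D = (5/3, 25/9)
through B parallel to XD: direction (1/6, -2/9); meets FD at C = (-25/72, 25/54)
C = F + t·(D−F) with t = 1/6

t = 1/6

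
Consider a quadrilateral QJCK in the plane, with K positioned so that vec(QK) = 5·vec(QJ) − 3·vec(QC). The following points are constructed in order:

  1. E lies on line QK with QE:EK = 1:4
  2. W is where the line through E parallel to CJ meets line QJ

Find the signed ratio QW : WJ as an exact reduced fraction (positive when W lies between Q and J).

Work in coordinates with Q = (0, 0), J = (1, 0), C = (0, 1), K = (5, -3).
1. E lies on line QK with QE:EK = 1:4 ⇒ E = (1, -3/5)
2. W is where the line through E parallel to CJ meets line QJ ⇒ W = (2/5, 0)
W = Q + t·(J−Q) with t = 2/5, so QW:WJ = t:(1−t) = 2/5:3/5

QW:WJ = 2/3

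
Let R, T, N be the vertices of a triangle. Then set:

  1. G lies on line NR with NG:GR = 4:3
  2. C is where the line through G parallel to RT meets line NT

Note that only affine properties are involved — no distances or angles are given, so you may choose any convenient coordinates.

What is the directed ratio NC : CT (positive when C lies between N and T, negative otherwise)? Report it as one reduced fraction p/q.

Choose coordinates R = (0, 0), T = (1, 0), N = (0, 1).
1. G lies on line NR with NG:GR = 4:3 ⇒ G = (0, 3/7)
2. C is where the line through G parallel to RT meets line NT ⇒ C = (4/7, 3/7)
C = N + t·(T−N) with t = 4/7, so NC:CT = t:(1−t) = 4/7:3/7

NC:CT = 4/3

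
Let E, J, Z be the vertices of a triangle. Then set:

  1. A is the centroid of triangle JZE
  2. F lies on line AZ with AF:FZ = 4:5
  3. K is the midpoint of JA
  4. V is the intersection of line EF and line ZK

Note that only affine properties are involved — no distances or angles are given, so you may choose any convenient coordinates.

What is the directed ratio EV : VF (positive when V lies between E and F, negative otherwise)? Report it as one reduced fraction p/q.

EV:VF = -36/5

Assign E = (0, 0), J = (1, 0), Z = (0, 1) — the answer is frame-independent, so this choice is without loss of generality.
1. A is the centroid of triangle JZE ⇒ A = (1/3, 1/3)
2. F lies on line AZ with AF:FZ = 4:5 ⇒ F = (5/27, 17/27)
3. K is the midpoint of JA ⇒ K = (2/3, 1/6)
4. V is the intersection of line EF and line ZK ⇒ V = (20/93, 68/93)
V = E + t·(F−E) with t = 36/31, so EV:VF = t:(1−t) = 36/31:-5/31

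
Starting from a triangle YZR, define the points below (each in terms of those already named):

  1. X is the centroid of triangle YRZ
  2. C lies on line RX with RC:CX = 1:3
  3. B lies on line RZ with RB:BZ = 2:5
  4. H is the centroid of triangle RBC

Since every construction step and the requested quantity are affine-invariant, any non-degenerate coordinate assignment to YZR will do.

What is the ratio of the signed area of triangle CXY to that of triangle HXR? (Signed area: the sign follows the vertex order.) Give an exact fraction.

[CXY]:[HXR] = 63/8

Choose coordinates Y = (0, 0), Z = (1, 0), R = (0, 1).
1. X is the centroid of triangle YRZ ⇒ X = (1/3, 1/3)
2. C lies on line RX with RC:CX = 1:3 ⇒ C = (1/12, 5/6)
3. B lies on line RZ with RB:BZ = 2:5 ⇒ B = (2/7, 5/7)
4. H is the centroid of triangle RBC ⇒ H = (31/252, 107/126)
2·[CXY] = -1/4, 2·[HXR] = -2/63
[CXY]:[HXR] = -1/4:-2/63 = 63/8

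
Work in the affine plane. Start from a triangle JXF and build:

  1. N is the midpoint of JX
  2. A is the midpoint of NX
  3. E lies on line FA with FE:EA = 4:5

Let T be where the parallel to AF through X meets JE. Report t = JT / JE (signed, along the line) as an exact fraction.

Set J = (0, 0), X = (1, 0), F = (0, 1); any affine frame gives the same invariant.
1. N is the midpoint of JX ⇒ N = (1/2, 0)
2. A is the midpoint of NX ⇒ A = (3/4, 0)
3. E lies on line FA with FE:EA = 4:5 ⇒ E = (1/3, 5/9)
through X parallel to AF: direction (-3/4, 1); meets JE at T = (4/9, 20/27)
T = J + t·(E−J) with t = 4/3

t = 4/3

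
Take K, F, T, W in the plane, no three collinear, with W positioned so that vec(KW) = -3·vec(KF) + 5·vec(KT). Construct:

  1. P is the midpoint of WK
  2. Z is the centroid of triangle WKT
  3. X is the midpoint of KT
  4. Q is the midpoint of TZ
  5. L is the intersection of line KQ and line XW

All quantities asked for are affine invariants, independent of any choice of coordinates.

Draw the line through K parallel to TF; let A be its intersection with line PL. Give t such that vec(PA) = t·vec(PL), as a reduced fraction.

Work in coordinates with K = (0, 0), F = (1, 0), T = (0, 1), W = (-3, 5).
1. P is the midpoint of WK ⇒ P = (-3/2, 5/2)
2. Z is the centroid of triangle WKT ⇒ Z = (-1, 2)
3. X is the midpoint of KT ⇒ X = (0, 1/2)
4. Q is the midpoint of TZ ⇒ Q = (-1/2, 3/2)
5. L is the intersection of line KQ and line XW ⇒ L = (-1/3, 1)
through K parallel to TF: direction (1, -1); meets PL at A = (2, -2)
A = P + t·(L−P) with t = 3

t = 3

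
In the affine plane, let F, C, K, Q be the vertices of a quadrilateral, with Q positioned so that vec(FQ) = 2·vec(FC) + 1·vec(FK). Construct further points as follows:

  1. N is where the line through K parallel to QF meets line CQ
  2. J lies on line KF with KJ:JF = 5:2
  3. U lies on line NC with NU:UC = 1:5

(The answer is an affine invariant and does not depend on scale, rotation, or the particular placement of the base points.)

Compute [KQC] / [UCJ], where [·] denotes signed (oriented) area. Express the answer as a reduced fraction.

Choose coordinates F = (0, 0), C = (1, 0), K = (0, 1), Q = (2, 1).
1. N is where the line through K parallel to QF meets line CQ ⇒ N = (4, 3)
2. J lies on line KF with KJ:JF = 5:2 ⇒ J = (0, 2/7)
3. U lies on line NC with NU:UC = 1:5 ⇒ U = (7/2, 5/2)
2·[KQC] = -2, 2·[UCJ] = -45/14
[KQC]:[UCJ] = -2:-45/14 = 28/45

[KQC]:[UCJ] = 28/45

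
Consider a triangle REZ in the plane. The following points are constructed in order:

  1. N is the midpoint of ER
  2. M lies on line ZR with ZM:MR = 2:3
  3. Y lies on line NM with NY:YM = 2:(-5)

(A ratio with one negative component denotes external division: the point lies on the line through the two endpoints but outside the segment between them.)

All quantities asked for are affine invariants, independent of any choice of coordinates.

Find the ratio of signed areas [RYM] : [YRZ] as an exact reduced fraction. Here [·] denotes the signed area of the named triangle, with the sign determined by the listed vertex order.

Assign R = (0, 0), E = (1, 0), Z = (0, 1) — the answer is frame-independent, so this choice is without loss of generality.
1. N is the midpoint of ER ⇒ N = (1/2, 0)
2. M lies on line ZR with ZM:MR = 2:3 ⇒ M = (0, 3/5)
3. Y lies on line NM with NY:YM = 2:(-5) ⇒ Y = (5/6, -2/5)
2·[RYM] = 1/2, 2·[YRZ] = -5/6
[RYM]:[YRZ] = 1/2:-5/6 = -3/5

[RYM]:[YRZ] = -3/5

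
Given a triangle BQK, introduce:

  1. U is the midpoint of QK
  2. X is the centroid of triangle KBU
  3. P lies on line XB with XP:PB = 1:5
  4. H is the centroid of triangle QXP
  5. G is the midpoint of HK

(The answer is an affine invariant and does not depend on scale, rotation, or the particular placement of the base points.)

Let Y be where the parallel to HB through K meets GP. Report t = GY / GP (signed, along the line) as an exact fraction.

t = -47/17

Choose coordinates B = (0, 0), Q = (1, 0), K = (0, 1).
1. U is the midpoint of QK ⇒ U = (1/2, 1/2)
2. X is the centroid of triangle KBU ⇒ X = (1/6, 1/2)
3. P lies on line XB with XP:PB = 1:5 ⇒ P = (5/36, 5/12)
4. H is the centroid of triangle QXP ⇒ H = (47/108, 11/36)
5. G is the midpoint of HK ⇒ G = (47/216, 47/72)
through K parallel to HB: direction (-47/108, -11/36); meets GP at Y = (47/108, 47/36)
Y = G + t·(P−G) with t = -47/17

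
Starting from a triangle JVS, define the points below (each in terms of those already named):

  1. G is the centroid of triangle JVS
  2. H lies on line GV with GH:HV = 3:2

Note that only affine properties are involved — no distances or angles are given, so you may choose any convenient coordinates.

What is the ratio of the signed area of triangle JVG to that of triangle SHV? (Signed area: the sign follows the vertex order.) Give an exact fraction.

[JVG]:[SHV] = 5/2

Set J = (0, 0), V = (1, 0), S = (0, 1); any affine frame gives the same invariant.
1. G is the centroid of triangle JVS ⇒ G = (1/3, 1/3)
2. H lies on line GV with GH:HV = 3:2 ⇒ H = (11/15, 2/15)
2·[JVG] = 1/3, 2·[SHV] = 2/15
[JVG]:[SHV] = 1/3:2/15 = 5/2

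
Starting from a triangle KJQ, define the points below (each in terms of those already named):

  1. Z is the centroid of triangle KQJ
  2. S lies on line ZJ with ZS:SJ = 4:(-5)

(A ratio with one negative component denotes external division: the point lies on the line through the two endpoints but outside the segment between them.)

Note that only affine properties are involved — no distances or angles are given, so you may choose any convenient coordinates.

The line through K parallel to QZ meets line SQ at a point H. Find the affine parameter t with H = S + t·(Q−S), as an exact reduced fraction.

t = 3/4

Choose coordinates K = (0, 0), J = (1, 0), Q = (0, 1).
1. Z is the centroid of triangle KQJ ⇒ Z = (1/3, 1/3)
2. S lies on line ZJ with ZS:SJ = 4:(-5) ⇒ S = (-7/3, 5/3)
through K parallel to QZ: direction (1/3, -2/3); meets SQ at H = (-7/12, 7/6)
H = S + t·(Q−S) with t = 3/4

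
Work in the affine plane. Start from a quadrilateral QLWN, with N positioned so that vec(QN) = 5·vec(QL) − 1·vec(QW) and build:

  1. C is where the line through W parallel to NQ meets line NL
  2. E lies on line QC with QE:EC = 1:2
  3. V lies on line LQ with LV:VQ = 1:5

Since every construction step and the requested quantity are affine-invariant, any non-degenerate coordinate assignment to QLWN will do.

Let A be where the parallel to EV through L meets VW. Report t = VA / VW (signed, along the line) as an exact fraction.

t = 4/85

Work in coordinates with Q = (0, 0), L = (1, 0), W = (0, 1), N = (5, -1).
1. C is where the line through W parallel to NQ meets line NL ⇒ C = (-15, 4)
2. E lies on line QC with QE:EC = 1:2 ⇒ E = (-5, 4/3)
3. V lies on line LQ with LV:VQ = 1:5 ⇒ V = (5/6, 0)
through L parallel to EV: direction (35/6, -4/3); meets VW at A = (27/34, 4/85)
A = V + t·(W−V) with t = 4/85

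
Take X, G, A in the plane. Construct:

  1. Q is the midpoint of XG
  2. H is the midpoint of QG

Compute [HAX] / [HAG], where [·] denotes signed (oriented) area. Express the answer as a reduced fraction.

Work in coordinates with X = (0, 0), G = (1, 0), A = (0, 1).
1. Q is the midpoint of XG ⇒ Q = (1/2, 0)
2. H is the midpoint of QG ⇒ H = (3/4, 0)
2·[HAX] = 3/4, 2·[HAG] = -1/4
[HAX]:[HAG] = 3/4:-1/4 = -3

[HAX]:[HAG] = -3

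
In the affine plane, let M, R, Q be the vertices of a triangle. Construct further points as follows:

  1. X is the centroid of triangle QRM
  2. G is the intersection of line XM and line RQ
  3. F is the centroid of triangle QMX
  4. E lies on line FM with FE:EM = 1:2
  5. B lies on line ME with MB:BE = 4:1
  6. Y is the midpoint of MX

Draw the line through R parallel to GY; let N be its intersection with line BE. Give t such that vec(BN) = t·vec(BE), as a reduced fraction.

t = -53/2

Set M = (0, 0), R = (1, 0), Q = (0, 1); any affine frame gives the same invariant.
1. X is the centroid of triangle QRM ⇒ X = (1/3, 1/3)
2. G is the intersection of line XM and line RQ ⇒ G = (1/2, 1/2)
3. F is the centroid of triangle QMX ⇒ F = (1/9, 4/9)
4. E lies on line FM with FE:EM = 1:2 ⇒ E = (2/27, 8/27)
5. B lies on line ME with MB:BE = 4:1 ⇒ B = (8/135, 32/135)
6. Y is the midpoint of MX ⇒ Y = (1/6, 1/6)
through R parallel to GY: direction (-1/3, -1/3); meets BE at N = (-1/3, -4/3)
N = B + t·(E−B) with t = -53/2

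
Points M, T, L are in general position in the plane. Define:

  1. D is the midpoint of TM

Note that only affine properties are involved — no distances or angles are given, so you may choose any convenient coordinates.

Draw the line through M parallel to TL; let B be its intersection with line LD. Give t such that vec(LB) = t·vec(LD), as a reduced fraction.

Work in coordinates with M = (0, 0), T = (1, 0), L = (0, 1).
1. D is the midpoint of TM ⇒ D = (1/2, 0)
through M parallel to TL: direction (-1, 1); meets LD at B = (1, -1)
B = L + t·(D−L) with t = 2

t = 2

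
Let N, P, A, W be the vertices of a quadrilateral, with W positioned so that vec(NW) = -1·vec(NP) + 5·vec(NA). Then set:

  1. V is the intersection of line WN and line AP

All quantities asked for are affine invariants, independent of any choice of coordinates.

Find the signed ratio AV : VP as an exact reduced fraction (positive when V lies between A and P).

Set N = (0, 0), P = (1, 0), A = (0, 1), W = (-1, 5); any affine frame gives the same invariant.
1. V is the intersection of line WN and line AP ⇒ V = (-1/4, 5/4)
V = A + t·(P−A) with t = -1/4, so AV:VP = t:(1−t) = -1/4:5/4

AV:VP = -1/5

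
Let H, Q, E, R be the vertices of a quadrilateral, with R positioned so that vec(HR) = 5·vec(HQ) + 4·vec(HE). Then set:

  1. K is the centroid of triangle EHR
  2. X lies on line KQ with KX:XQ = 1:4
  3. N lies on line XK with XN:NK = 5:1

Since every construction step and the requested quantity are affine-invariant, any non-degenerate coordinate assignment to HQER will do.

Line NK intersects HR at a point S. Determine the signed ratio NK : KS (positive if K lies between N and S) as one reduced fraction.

Assign H = (0, 0), Q = (1, 0), E = (0, 1), R = (5, 4) — the answer is frame-independent, so this choice is without loss of generality.
1. K is the centroid of triangle EHR ⇒ K = (5/3, 5/3)
2. X lies on line KQ with KX:XQ = 1:4 ⇒ X = (23/15, 4/3)
3. N lies on line XK with XN:NK = 5:1 ⇒ N = (74/45, 29/18)
line NK meets HR at S = (25/17, 20/17)
K = N + t·(S−N) with t = -17/133, so NK:KS = -17/133:150/133

NK:KS = -17/150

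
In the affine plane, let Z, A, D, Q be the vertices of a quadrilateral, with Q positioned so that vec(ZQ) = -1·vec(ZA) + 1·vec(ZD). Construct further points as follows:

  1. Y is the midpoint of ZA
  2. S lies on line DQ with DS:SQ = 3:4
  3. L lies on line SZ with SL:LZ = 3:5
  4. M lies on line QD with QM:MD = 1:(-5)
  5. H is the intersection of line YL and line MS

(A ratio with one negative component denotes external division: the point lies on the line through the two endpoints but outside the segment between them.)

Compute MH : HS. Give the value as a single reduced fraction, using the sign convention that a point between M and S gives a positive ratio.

Work in coordinates with Z = (0, 0), A = (1, 0), D = (0, 1), Q = (-1, 1).
1. Y is the midpoint of ZA ⇒ Y = (1/2, 0)
2. S lies on line DQ with DS:SQ = 3:4 ⇒ S = (-3/7, 1)
3. L lies on line SZ with SL:LZ = 3:5 ⇒ L = (-15/56, 5/8)
4. M lies on line QD with QM:MD = 1:(-5) ⇒ M = (-5/4, 1)
5. H is the intersection of line YL and line MS ⇒ H = (-51/70, 1)
H = M + t·(S−M) with t = 73/115, so MH:HS = t:(1−t) = 73/115:42/115

MH:HS = 73/42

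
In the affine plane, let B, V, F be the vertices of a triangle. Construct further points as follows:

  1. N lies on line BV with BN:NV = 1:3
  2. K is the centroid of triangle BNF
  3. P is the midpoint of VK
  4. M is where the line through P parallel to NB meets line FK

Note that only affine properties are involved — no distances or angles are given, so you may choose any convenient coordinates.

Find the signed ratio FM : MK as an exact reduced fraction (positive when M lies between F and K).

FM:MK = -5

Choose coordinates B = (0, 0), V = (1, 0), F = (0, 1).
1. N lies on line BV with BN:NV = 1:3 ⇒ N = (1/4, 0)
2. K is the centroid of triangle BNF ⇒ K = (1/12, 1/3)
3. P is the midpoint of VK ⇒ P = (13/24, 1/6)
4. M is where the line through P parallel to NB meets line FK ⇒ M = (5/48, 1/6)
M = F + t·(K−F) with t = 5/4, so FM:MK = t:(1−t) = 5/4:-1/4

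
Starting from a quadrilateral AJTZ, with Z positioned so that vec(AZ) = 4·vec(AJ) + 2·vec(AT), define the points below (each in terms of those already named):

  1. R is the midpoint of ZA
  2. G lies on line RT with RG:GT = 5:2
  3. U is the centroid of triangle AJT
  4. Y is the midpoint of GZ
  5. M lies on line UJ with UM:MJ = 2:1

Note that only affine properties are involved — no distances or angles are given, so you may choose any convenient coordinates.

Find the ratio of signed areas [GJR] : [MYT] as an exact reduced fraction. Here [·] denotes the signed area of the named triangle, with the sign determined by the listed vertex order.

Set A = (0, 0), J = (1, 0), T = (0, 1), Z = (4, 2); any affine frame gives the same invariant.
1. R is the midpoint of ZA ⇒ R = (2, 1)
2. G lies on line RT with RG:GT = 5:2 ⇒ G = (4/7, 1)
3. U is the centroid of triangle AJT ⇒ U = (1/3, 1/3)
4. Y is the midpoint of GZ ⇒ Y = (16/7, 3/2)
5. M lies on line UJ with UM:MJ = 2:1 ⇒ M = (7/9, 1/9)
2·[GJR] = 10/7, 2·[MYT] = 305/126
[GJR]:[MYT] = 10/7:305/126 = 36/61

[GJR]:[MYT] = 36/61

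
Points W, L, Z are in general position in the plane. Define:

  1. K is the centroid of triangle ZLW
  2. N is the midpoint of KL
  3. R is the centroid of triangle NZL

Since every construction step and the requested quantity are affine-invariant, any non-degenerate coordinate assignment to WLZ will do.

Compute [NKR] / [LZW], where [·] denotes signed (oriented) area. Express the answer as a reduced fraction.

[NKR]:[LZW] = -1/18

Assign W = (0, 0), L = (1, 0), Z = (0, 1) — the answer is frame-independent, so this choice is without loss of generality.
1. K is the centroid of triangle ZLW ⇒ K = (1/3, 1/3)
2. N is the midpoint of KL ⇒ N = (2/3, 1/6)
3. R is the centroid of triangle NZL ⇒ R = (5/9, 7/18)
2·[NKR] = -1/18, 2·[LZW] = 1
[NKR]:[LZW] = -1/18:1 = -1/18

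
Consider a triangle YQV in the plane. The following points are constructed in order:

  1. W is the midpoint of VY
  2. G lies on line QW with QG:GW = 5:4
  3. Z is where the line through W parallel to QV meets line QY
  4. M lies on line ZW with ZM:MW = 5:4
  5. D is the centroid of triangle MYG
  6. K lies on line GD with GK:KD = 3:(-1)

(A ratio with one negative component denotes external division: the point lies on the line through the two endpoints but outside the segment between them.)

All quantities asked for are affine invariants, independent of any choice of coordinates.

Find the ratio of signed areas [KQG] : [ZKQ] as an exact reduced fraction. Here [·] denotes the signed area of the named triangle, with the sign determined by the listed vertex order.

[KQG]:[ZKQ] = -22/9

Choose coordinates Y = (0, 0), Q = (1, 0), V = (0, 1).
1. W is the midpoint of VY ⇒ W = (0, 1/2)
2. G lies on line QW with QG:GW = 5:4 ⇒ G = (4/9, 5/18)
3. Z is where the line through W parallel to QV meets line QY ⇒ Z = (1/2, 0)
4. M lies on line ZW with ZM:MW = 5:4 ⇒ M = (2/9, 5/18)
5. D is the centroid of triangle MYG ⇒ D = (2/9, 5/27)
6. K lies on line GD with GK:KD = 3:(-1) ⇒ K = (1/9, 5/36)
2·[KQG] = 55/324, 2·[ZKQ] = -5/72
[KQG]:[ZKQ] = 55/324:-5/72 = -22/9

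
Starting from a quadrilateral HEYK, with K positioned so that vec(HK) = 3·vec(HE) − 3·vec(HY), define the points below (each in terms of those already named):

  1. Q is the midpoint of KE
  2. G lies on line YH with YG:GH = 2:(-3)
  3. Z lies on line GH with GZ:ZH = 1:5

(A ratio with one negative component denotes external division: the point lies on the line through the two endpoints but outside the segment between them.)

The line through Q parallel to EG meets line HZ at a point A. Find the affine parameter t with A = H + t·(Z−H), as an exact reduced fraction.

t = 9/5

Set H = (0, 0), E = (1, 0), Y = (0, 1), K = (3, -3); any affine frame gives the same invariant.
1. Q is the midpoint of KE ⇒ Q = (2, -3/2)
2. G lies on line YH with YG:GH = 2:(-3) ⇒ G = (0, 3)
3. Z lies on line GH with GZ:ZH = 1:5 ⇒ Z = (0, 5/2)
through Q parallel to EG: direction (-1, 3); meets HZ at A = (0, 9/2)
A = H + t·(Z−H) with t = 9/5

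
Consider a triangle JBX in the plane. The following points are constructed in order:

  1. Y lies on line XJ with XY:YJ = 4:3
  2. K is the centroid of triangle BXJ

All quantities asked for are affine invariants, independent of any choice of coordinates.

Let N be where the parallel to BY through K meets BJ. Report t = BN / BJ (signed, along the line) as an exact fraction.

Assign J = (0, 0), B = (1, 0), X = (0, 1) — the answer is frame-independent, so this choice is without loss of generality.
1. Y lies on line XJ with XY:YJ = 4:3 ⇒ Y = (0, 3/7)
2. K is the centroid of triangle BXJ ⇒ K = (1/3, 1/3)
through K parallel to BY: direction (-1, 3/7); meets BJ at N = (10/9, 0)
N = B + t·(J−B) with t = -1/9

t = -1/9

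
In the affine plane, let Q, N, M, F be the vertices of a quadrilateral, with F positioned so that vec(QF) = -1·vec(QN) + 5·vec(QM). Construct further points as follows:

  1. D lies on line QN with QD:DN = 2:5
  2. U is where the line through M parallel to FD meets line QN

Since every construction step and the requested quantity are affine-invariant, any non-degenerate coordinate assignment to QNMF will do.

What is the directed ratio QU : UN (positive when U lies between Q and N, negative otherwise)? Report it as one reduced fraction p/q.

QU:UN = 9/26

Work in coordinates with Q = (0, 0), N = (1, 0), M = (0, 1), F = (-1, 5).
1. D lies on line QN with QD:DN = 2:5 ⇒ D = (2/7, 0)
2. U is where the line through M parallel to FD meets line QN ⇒ U = (9/35, 0)
U = Q + t·(N−Q) with t = 9/35, so QU:UN = t:(1−t) = 9/35:26/35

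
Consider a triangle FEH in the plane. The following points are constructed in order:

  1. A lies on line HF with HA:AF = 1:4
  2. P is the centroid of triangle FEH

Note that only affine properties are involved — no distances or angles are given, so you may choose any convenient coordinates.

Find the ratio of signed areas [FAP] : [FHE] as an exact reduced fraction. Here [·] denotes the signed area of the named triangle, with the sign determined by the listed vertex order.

[FAP]:[FHE] = 4/15

Choose coordinates F = (0, 0), E = (1, 0), H = (0, 1).
1. A lies on line HF with HA:AF = 1:4 ⇒ A = (0, 4/5)
2. P is the centroid of triangle FEH ⇒ P = (1/3, 1/3)
2·[FAP] = -4/15, 2·[FHE] = -1
[FAP]:[FHE] = -4/15:-1 = 4/15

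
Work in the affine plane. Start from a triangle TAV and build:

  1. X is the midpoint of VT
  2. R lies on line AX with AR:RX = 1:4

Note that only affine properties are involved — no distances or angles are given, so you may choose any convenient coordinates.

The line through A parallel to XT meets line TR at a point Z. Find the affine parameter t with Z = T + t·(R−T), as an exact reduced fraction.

Work in coordinates with T = (0, 0), A = (1, 0), V = (0, 1).
1. X is the midpoint of VT ⇒ X = (0, 1/2)
2. R lies on line AX with AR:RX = 1:4 ⇒ R = (4/5, 1/10)
through A parallel to XT: direction (0, -1/2); meets TR at Z = (1, 1/8)
Z = T + t·(R−T) with t = 5/4

t = 5/4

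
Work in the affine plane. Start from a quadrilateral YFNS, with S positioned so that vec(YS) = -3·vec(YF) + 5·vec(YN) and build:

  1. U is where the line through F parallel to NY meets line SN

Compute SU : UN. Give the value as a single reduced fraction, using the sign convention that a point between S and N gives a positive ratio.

Set Y = (0, 0), F = (1, 0), N = (0, 1), S = (-3, 5); any affine frame gives the same invariant.
1. U is where the line through F parallel to NY meets line SN ⇒ U = (1, -1/3)
U = S + t·(N−S) with t = 4/3, so SU:UN = t:(1−t) = 4/3:-1/3

SU:UN = -4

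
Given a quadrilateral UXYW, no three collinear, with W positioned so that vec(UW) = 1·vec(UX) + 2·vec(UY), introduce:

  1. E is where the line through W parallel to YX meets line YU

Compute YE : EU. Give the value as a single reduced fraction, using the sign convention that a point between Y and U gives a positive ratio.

YE:EU = -2/3

Set U = (0, 0), X = (1, 0), Y = (0, 1), W = (1, 2); any affine frame gives the same invariant.
1. E is where the line through W parallel to YX meets line YU ⇒ E = (0, 3)
E = Y + t·(U−Y) with t = -2, so YE:EU = t:(1−t) = -2:3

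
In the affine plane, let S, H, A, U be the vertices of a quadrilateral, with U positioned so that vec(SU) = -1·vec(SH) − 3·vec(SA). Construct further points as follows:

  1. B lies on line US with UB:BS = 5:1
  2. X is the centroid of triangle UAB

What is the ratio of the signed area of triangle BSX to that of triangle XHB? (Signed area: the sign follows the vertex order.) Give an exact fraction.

Choose coordinates S = (0, 0), H = (1, 0), A = (0, 1), U = (-1, -3).
1. B lies on line US with UB:BS = 5:1 ⇒ B = (-1/6, -1/2)
2. X is the centroid of triangle UAB ⇒ X = (-7/18, -5/6)
2·[BSX] = 1/18, 2·[XHB] = 5/18
[BSX]:[XHB] = 1/18:5/18 = 1/5

[BSX]:[XHB] = 1/5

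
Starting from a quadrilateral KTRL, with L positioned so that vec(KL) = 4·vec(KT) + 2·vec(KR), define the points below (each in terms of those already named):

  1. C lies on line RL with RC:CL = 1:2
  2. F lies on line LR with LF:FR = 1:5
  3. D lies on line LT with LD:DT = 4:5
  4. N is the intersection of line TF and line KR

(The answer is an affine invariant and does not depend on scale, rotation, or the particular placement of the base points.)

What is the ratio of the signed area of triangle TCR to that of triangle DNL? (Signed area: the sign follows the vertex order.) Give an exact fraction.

[TCR]:[DNL] = 21/2

Assign K = (0, 0), T = (1, 0), R = (0, 1), L = (4, 2) — the answer is frame-independent, so this choice is without loss of generality.
1. C lies on line RL with RC:CL = 1:2 ⇒ C = (4/3, 4/3)
2. F lies on line LR with LF:FR = 1:5 ⇒ F = (10/3, 11/6)
3. D lies on line LT with LD:DT = 4:5 ⇒ D = (8/3, 10/9)
4. N is the intersection of line TF and line KR ⇒ N = (0, -11/14)
2·[TCR] = 5/3, 2·[DNL] = 10/63
[TCR]:[DNL] = 5/3:10/63 = 21/2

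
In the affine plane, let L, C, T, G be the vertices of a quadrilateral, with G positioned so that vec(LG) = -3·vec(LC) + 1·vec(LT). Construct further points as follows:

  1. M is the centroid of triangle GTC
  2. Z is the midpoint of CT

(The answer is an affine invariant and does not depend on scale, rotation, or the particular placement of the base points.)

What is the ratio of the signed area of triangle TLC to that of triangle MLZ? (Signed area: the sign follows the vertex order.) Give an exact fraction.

[TLC]:[MLZ] = 3/2

Assign L = (0, 0), C = (1, 0), T = (0, 1), G = (-3, 1) — the answer is frame-independent, so this choice is without loss of generality.
1. M is the centroid of triangle GTC ⇒ M = (-2/3, 2/3)
2. Z is the midpoint of CT ⇒ Z = (1/2, 1/2)
2·[TLC] = 1, 2·[MLZ] = 2/3
[TLC]:[MLZ] = 1:2/3 = 3/2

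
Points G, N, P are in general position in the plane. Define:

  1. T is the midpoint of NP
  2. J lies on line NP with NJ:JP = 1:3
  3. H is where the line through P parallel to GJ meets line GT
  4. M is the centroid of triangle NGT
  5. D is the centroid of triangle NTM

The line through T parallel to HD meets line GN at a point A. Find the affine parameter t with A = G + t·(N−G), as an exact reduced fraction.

Work in coordinates with G = (0, 0), N = (1, 0), P = (0, 1).
1. T is the midpoint of NP ⇒ T = (1/2, 1/2)
2. J lies on line NP with NJ:JP = 1:3 ⇒ J = (3/4, 1/4)
3. H is where the line through P parallel to GJ meets line GT ⇒ H = (3/2, 3/2)
4. M is the centroid of triangle NGT ⇒ M = (1/2, 1/6)
5. D is the centroid of triangle NTM ⇒ D = (2/3, 2/9)
through T parallel to HD: direction (-5/6, -23/18); meets GN at A = (4/23, 0)
A = G + t·(N−G) with t = 4/23

t = 4/23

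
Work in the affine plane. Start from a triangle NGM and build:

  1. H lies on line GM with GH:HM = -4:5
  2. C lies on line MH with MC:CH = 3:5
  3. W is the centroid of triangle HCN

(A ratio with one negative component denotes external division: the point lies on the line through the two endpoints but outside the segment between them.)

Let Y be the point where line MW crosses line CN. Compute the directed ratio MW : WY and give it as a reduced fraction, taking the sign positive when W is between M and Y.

Set N = (0, 0), G = (1, 0), M = (0, 1); any affine frame gives the same invariant.
1. H lies on line GM with GH:HM = -4:5 ⇒ H = (5, -4)
2. C lies on line MH with MC:CH = 3:5 ⇒ C = (15/8, -7/8)
3. W is the centroid of triangle HCN ⇒ W = (55/24, -13/8)
line MW meets CN at Y = (165/112, -11/16)
W = M + t·(Y−M) with t = 14/9, so MW:WY = 14/9:-5/9

MW:WY = -14/5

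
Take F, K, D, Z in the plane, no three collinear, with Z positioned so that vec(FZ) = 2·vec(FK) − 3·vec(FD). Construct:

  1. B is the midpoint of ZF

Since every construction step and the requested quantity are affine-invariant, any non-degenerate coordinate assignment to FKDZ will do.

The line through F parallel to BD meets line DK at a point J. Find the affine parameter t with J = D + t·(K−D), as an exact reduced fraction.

t = -2/3

Assign F = (0, 0), K = (1, 0), D = (0, 1), Z = (2, -3) — the answer is frame-independent, so this choice is without loss of generality.
1. B is the midpoint of ZF ⇒ B = (1, -3/2)
through F parallel to BD: direction (-1, 5/2); meets DK at J = (-2/3, 5/3)
J = D + t·(K−D) with t = -2/3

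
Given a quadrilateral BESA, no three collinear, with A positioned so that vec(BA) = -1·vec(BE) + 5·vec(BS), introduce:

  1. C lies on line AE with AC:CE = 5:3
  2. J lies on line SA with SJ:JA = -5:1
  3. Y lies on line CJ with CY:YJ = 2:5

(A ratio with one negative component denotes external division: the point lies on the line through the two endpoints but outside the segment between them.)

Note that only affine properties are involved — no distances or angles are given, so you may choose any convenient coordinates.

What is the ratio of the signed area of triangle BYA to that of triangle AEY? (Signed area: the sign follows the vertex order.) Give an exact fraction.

Choose coordinates B = (0, 0), E = (1, 0), S = (0, 1), A = (-1, 5).
1. C lies on line AE with AC:CE = 5:3 ⇒ C = (1/4, 15/8)
2. J lies on line SA with SJ:JA = -5:1 ⇒ J = (-5/4, 6)
3. Y lies on line CJ with CY:YJ = 2:5 ⇒ Y = (-5/28, 171/56)
2·[BYA] = 121/56, 2·[AEY] = 3/14
[BYA]:[AEY] = 121/56:3/14 = 121/12

[BYA]:[AEY] = 121/12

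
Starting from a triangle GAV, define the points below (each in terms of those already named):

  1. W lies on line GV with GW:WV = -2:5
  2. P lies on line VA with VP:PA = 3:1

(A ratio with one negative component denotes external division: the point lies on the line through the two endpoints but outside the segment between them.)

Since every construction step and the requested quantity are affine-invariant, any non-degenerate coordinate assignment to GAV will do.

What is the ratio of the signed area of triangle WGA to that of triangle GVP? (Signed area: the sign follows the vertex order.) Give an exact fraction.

Assign G = (0, 0), A = (1, 0), V = (0, 1) — the answer is frame-independent, so this choice is without loss of generality.
1. W lies on line GV with GW:WV = -2:5 ⇒ W = (0, -2/3)
2. P lies on line VA with VP:PA = 3:1 ⇒ P = (3/4, 1/4)
2·[WGA] = -2/3, 2·[GVP] = -3/4
[WGA]:[GVP] = -2/3:-3/4 = 8/9

[WGA]:[GVP] = 8/9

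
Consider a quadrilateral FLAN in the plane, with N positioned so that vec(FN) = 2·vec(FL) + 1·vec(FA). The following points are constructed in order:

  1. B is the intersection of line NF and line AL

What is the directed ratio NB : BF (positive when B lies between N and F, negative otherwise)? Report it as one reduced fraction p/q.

Choose coordinates F = (0, 0), L = (1, 0), A = (0, 1), N = (2, 1).
1. B is the intersection of line NF and line AL ⇒ B = (2/3, 1/3)
B = N + t·(F−N) with t = 2/3, so NB:BF = t:(1−t) = 2/3:1/3

NB:BF = 2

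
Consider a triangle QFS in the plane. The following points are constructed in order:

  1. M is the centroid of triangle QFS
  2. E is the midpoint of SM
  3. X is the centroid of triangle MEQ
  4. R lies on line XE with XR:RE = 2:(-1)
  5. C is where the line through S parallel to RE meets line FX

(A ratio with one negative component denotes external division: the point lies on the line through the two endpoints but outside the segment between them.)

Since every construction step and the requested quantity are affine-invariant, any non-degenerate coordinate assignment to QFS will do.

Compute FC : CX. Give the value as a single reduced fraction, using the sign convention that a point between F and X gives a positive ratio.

Choose coordinates Q = (0, 0), F = (1, 0), S = (0, 1).
1. M is the centroid of triangle QFS ⇒ M = (1/3, 1/3)
2. E is the midpoint of SM ⇒ E = (1/6, 2/3)
3. X is the centroid of triangle MEQ ⇒ X = (1/6, 1/3)
4. R lies on line XE with XR:RE = 2:(-1) ⇒ R = (1/6, 1)
5. C is where the line through S parallel to RE meets line FX ⇒ C = (0, 2/5)
C = F + t·(X−F) with t = 6/5, so FC:CX = t:(1−t) = 6/5:-1/5

FC:CX = -6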